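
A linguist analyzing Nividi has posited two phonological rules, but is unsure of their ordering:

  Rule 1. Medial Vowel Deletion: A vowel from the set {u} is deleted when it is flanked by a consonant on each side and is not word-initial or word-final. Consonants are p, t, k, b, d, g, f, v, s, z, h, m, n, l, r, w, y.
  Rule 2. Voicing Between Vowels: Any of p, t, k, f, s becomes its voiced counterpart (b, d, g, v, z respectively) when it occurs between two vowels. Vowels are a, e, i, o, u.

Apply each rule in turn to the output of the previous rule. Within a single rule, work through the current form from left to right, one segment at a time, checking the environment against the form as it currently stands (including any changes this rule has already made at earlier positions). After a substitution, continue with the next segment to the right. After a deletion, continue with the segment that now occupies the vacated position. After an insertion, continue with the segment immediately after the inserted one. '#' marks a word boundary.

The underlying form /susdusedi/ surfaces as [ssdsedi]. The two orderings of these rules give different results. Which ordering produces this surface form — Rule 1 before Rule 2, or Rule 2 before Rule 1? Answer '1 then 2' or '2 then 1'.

1 then 2

Order 1 then 2:
  1 Medial Vowel Deletion: [susdusedi] → [ssdsedi]
  2 Voicing Between Vowels: no change — [ssdsedi]
  result: [ssdsedi]
Order 2 then 1:
  2 Voicing Between Vowels: [susdusedi] → [susduzedi]
  1 Medial Vowel Deletion: [susduzedi] → [ssdzedi]
  result: [ssdzedi]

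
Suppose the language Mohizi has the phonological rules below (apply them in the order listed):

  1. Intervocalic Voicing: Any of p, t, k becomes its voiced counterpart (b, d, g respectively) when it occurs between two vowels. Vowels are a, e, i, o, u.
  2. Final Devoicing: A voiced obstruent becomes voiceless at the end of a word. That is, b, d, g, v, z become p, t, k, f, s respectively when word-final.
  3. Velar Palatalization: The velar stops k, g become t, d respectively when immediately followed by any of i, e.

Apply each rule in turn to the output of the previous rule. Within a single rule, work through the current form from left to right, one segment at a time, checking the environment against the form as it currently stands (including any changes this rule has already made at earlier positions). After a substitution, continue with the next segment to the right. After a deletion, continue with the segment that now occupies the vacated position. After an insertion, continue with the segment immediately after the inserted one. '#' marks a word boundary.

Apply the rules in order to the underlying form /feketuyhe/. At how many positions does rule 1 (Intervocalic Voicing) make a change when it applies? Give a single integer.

1 Intervocalic Voicing: [feketuyhe] → [fegeduyhe]
2 Final Devoicing: no change — [fegeduyhe]
3 Velar Palatalization: [fegeduyhe] → [fededuyhe]
Rule 1 changed 2 position(s).

2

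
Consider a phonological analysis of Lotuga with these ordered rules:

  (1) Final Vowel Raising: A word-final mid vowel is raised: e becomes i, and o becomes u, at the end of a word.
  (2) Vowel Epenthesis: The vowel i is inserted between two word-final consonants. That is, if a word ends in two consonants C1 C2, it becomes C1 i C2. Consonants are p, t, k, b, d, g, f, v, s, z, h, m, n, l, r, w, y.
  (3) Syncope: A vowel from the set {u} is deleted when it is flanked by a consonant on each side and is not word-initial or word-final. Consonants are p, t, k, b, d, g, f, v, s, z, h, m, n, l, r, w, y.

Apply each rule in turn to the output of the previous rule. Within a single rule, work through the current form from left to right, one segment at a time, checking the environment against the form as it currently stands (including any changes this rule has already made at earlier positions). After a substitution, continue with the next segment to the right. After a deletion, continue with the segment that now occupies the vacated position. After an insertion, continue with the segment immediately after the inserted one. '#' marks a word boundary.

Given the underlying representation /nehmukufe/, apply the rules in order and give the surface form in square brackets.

[nehmkfi]

(1) Final Vowel Raising: [nehmukufe] → [nehmukufi]
(2) Vowel Epenthesis: no change — [nehmukufi]
(3) Syncope: [nehmukufi] → [nehmkfi]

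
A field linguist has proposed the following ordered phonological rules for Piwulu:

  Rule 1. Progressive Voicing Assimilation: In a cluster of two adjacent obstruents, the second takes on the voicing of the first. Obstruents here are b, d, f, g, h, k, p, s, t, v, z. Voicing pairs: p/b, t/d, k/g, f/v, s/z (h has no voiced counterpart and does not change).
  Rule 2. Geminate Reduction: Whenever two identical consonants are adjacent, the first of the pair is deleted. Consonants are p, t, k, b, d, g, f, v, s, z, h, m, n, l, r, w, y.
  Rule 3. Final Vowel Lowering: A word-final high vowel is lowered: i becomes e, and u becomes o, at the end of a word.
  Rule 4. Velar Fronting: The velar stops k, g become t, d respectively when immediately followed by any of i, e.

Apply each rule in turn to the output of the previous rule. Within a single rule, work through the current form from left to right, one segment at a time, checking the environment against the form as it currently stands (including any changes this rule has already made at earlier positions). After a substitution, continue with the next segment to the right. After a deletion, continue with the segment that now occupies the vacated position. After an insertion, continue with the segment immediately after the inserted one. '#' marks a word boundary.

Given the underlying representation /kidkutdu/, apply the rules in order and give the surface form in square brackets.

[tidguto]

Rule 1 Progressive Voicing Assimilation: [kidkutdu] → [kidguttu]
Rule 2 Geminate Reduction: [kidguttu] → [kidgutu]
Rule 3 Final Vowel Lowering: [kidgutu] → [kidguto]
Rule 4 Velar Fronting: [kidguto] → [tidguto]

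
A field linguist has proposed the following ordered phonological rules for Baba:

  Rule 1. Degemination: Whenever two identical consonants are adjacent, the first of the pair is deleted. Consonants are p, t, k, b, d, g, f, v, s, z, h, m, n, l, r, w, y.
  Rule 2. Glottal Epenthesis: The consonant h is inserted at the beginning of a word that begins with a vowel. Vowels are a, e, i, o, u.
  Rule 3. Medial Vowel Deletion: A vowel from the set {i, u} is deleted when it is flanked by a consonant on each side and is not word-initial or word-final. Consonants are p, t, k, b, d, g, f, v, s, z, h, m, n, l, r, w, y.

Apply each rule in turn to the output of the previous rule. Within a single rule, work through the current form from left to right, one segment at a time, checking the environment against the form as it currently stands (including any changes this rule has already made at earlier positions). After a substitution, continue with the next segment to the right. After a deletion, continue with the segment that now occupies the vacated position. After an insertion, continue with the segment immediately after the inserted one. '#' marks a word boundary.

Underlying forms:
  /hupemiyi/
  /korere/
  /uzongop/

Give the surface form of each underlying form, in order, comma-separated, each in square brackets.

[hpemyi], [korere], [hzongop]

/hupemiyi/:
  Rule 1 Degemination: no change — [hupemiyi]
  Rule 2 Glottal Epenthesis: no change — [hupemiyi]
  Rule 3 Medial Vowel Deletion: [hupemiyi] → [hpemyi]
/korere/:
  Rule 1 Degemination: no change — [korere]
  Rule 2 Glottal Epenthesis: no change — [korere]
  Rule 3 Medial Vowel Deletion: no change — [korere]
/uzongop/:
  Rule 1 Degemination: no change — [uzongop]
  Rule 2 Glottal Epenthesis: [uzongop] → [huzongop]
  Rule 3 Medial Vowel Deletion: [huzongop] → [hzongop]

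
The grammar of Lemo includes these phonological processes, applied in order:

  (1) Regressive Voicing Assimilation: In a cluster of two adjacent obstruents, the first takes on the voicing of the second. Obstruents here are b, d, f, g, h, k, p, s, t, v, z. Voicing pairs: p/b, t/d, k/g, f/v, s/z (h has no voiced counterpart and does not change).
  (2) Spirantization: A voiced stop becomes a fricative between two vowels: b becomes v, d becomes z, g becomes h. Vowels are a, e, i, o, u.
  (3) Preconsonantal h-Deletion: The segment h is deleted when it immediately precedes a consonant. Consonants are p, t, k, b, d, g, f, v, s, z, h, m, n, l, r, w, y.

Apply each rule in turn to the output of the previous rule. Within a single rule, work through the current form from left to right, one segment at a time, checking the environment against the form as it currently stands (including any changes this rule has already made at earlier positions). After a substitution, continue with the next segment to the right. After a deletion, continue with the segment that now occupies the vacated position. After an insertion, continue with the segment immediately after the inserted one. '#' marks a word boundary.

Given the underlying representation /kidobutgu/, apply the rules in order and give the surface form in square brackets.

(1) Regressive Voicing Assimilation: [kidobutgu] → [kidobudgu]
(2) Spirantization: [kidobudgu] → [kizovudgu]
(3) Preconsonantal h-Deletion: no change — [kizovudgu]

[kizovudgu]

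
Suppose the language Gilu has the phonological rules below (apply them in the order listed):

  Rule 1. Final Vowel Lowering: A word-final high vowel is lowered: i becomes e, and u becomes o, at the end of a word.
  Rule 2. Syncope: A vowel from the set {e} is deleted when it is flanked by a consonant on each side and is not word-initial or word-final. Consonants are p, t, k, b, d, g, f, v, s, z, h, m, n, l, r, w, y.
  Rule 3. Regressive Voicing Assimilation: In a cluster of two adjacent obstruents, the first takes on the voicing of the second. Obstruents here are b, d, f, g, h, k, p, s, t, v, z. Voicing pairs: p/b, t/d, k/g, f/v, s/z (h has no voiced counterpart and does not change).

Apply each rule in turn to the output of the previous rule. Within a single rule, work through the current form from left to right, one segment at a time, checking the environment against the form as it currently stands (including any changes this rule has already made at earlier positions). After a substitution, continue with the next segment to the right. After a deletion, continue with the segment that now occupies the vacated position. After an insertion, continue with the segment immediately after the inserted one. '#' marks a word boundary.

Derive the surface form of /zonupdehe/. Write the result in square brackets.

[zonubthe]

Rule 1 Final Vowel Lowering: no change — [zonupdehe]
Rule 2 Syncope: [zonupdehe] → [zonupdhe]
Rule 3 Regressive Voicing Assimilation: [zonupdhe] → [zonubthe]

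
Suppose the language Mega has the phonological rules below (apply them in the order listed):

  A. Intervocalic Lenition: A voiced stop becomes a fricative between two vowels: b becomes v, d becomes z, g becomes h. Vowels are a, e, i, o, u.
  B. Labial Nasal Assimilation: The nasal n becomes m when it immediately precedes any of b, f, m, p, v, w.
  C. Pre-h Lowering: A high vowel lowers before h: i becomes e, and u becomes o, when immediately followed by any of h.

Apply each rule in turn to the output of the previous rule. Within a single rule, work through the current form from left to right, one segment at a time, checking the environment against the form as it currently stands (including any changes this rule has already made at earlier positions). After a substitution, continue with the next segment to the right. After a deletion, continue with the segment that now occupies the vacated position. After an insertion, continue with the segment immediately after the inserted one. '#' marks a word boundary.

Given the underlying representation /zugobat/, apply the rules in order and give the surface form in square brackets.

[zohovat]

A Intervocalic Lenition: [zugobat] → [zuhovat]
B Labial Nasal Assimilation: no change — [zuhovat]
C Pre-h Lowering: [zuhovat] → [zohovat]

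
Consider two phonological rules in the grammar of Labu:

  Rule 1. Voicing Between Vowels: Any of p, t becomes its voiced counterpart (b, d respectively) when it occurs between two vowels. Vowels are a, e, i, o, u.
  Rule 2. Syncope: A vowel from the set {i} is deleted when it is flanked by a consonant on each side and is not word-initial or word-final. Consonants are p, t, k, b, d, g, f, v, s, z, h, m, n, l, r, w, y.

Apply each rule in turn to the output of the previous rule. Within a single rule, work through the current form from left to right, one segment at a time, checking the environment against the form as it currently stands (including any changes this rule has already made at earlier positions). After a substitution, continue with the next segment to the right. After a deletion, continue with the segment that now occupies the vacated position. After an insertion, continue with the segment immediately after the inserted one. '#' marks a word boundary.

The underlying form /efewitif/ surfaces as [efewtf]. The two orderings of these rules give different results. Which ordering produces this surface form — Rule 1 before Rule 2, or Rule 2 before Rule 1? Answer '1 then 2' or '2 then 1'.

2 then 1

Order 1 then 2:
  1 Voicing Between Vowels: [efewitif] → [efewidif]
  2 Syncope: [efewidif] → [efewdf]
  result: [efewdf]
Order 2 then 1:
  2 Syncope: [efewitif] → [efewtf]
  1 Voicing Between Vowels: no change — [efewtf]
  result: [efewtf]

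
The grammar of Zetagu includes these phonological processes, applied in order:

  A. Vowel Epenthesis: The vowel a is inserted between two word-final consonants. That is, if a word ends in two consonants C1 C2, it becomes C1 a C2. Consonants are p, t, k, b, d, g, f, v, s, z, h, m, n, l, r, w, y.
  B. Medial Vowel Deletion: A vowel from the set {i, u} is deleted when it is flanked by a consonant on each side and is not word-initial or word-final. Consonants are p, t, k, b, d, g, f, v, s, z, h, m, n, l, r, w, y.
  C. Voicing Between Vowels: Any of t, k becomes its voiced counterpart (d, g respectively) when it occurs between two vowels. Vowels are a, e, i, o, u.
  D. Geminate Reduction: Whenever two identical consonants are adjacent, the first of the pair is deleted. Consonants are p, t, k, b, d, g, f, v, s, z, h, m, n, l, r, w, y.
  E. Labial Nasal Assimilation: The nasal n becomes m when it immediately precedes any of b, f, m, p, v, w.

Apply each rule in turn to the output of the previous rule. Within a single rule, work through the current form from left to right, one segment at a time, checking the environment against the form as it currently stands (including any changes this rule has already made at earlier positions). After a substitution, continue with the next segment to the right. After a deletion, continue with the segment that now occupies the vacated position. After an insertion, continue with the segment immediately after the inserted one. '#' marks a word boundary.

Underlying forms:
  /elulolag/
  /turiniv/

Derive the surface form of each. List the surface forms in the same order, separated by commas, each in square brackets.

[elolag], [trmv]

/elulolag/:
  A Vowel Epenthesis: no change — [elulolag]
  B Medial Vowel Deletion: [elulolag] → [ellolag]
  C Voicing Between Vowels: no change — [ellolag]
  D Geminate Reduction: [ellolag] → [elolag]
  E Labial Nasal Assimilation: no change — [elolag]
/turiniv/:
  A Vowel Epenthesis: no change — [turiniv]
  B Medial Vowel Deletion: [turiniv] → [trnv]
  C Voicing Between Vowels: no change — [trnv]
  D Geminate Reduction: no change — [trnv]
  E Labial Nasal Assimilation: [trnv] → [trmv]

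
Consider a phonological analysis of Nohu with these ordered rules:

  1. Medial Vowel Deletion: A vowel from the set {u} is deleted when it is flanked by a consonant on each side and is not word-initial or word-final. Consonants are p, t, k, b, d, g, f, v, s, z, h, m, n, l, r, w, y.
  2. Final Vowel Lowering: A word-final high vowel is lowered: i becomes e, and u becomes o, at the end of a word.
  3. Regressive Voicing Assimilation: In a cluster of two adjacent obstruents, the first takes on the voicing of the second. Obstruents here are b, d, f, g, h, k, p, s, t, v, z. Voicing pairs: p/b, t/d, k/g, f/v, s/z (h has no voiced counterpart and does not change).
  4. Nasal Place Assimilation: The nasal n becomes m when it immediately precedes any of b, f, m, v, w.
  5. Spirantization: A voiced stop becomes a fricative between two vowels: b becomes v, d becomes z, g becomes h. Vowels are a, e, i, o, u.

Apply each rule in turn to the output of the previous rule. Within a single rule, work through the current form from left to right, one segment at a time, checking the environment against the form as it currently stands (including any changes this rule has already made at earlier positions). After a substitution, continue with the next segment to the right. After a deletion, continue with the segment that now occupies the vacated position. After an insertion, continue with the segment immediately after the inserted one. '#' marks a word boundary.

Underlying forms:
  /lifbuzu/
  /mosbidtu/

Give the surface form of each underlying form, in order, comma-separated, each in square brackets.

[livbzo], [mozbitto]

/lifbuzu/:
  1 Medial Vowel Deletion: [lifbuzu] → [lifbzu]
  2 Final Vowel Lowering: [lifbzu] → [lifbzo]
  3 Regressive Voicing Assimilation: [lifbzo] → [livbzo]
  4 Nasal Place Assimilation: no change — [livbzo]
  5 Spirantization: no change — [livbzo]
/mosbidtu/:
  1 Medial Vowel Deletion: no change — [mosbidtu]
  2 Final Vowel Lowering: [mosbidtu] → [mosbidto]
  3 Regressive Voicing Assimilation: [mosbidto] → [mozbitto]
  4 Nasal Place Assimilation: no change — [mozbitto]
  5 Spirantization: no change — [mozbitto]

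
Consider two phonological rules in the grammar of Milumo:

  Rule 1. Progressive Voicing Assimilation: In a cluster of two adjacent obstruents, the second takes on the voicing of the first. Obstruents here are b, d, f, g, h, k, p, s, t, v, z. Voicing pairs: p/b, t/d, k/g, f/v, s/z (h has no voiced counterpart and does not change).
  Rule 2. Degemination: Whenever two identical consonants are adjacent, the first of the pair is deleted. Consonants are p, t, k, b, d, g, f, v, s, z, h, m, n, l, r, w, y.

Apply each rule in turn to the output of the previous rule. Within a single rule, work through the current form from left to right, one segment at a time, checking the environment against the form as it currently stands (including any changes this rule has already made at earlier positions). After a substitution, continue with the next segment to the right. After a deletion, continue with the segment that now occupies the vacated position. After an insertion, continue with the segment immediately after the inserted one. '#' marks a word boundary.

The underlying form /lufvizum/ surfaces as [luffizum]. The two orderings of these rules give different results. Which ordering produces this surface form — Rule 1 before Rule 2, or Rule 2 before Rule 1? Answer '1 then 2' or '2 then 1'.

2 then 1

Order 1 then 2:
  1 Progressive Voicing Assimilation: [lufvizum] → [luffizum]
  2 Degemination: [luffizum] → [lufizum]
  result: [lufizum]
Order 2 then 1:
  2 Degemination: no change — [lufvizum]
  1 Progressive Voicing Assimilation: [lufvizum] → [luffizum]
  result: [luffizum]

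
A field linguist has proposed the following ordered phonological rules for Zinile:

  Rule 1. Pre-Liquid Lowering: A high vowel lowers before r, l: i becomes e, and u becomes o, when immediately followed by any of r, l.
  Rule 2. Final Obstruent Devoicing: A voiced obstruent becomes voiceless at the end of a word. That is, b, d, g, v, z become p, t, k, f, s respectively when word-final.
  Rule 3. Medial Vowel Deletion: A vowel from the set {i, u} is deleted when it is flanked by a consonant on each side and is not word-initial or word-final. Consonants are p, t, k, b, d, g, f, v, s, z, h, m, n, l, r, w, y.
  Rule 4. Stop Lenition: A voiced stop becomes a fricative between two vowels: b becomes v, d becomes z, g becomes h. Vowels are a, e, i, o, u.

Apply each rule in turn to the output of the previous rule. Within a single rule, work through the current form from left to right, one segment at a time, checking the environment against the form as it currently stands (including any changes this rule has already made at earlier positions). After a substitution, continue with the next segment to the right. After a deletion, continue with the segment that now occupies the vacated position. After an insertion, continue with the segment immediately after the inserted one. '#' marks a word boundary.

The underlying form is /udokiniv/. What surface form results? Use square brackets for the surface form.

Rule 1 Pre-Liquid Lowering: no change — [udokiniv]
Rule 2 Final Obstruent Devoicing: [udokiniv] → [udokinif]
Rule 3 Medial Vowel Deletion: [udokinif] → [udoknf]
Rule 4 Stop Lenition: [udoknf] → [uzoknf]

[uzoknf]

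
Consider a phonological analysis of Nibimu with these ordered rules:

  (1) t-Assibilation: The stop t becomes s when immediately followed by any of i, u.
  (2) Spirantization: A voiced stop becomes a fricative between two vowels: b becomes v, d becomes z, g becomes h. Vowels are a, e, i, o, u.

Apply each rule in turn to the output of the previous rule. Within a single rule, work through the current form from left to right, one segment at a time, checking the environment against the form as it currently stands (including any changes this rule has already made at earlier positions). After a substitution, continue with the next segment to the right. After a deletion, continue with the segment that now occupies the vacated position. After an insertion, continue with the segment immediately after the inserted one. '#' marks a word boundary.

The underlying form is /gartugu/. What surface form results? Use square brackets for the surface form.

[garsuhu]

(1) t-Assibilation: [gartugu] → [garsugu]
(2) Spirantization: [garsugu] → [garsuhu]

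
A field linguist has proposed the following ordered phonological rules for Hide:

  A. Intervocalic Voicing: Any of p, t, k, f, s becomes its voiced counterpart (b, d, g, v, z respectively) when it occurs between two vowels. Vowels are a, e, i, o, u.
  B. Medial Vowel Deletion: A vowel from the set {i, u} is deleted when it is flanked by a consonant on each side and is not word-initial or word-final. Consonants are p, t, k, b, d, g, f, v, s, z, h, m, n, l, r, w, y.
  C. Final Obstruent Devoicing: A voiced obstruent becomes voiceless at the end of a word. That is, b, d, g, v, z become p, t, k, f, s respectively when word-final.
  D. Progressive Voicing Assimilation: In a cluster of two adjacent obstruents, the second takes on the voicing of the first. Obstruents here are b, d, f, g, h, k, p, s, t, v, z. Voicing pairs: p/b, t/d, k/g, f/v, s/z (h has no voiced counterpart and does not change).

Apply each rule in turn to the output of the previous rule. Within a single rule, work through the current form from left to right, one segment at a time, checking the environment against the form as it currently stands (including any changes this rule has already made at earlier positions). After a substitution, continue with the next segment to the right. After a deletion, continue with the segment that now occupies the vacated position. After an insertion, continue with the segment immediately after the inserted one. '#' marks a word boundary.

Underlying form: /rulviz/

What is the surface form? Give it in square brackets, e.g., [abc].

A Intervocalic Voicing: no change — [rulviz]
B Medial Vowel Deletion: [rulviz] → [rlvz]
C Final Obstruent Devoicing: [rlvz] → [rlvs]
D Progressive Voicing Assimilation: [rlvs] → [rlvz]

[rlvz]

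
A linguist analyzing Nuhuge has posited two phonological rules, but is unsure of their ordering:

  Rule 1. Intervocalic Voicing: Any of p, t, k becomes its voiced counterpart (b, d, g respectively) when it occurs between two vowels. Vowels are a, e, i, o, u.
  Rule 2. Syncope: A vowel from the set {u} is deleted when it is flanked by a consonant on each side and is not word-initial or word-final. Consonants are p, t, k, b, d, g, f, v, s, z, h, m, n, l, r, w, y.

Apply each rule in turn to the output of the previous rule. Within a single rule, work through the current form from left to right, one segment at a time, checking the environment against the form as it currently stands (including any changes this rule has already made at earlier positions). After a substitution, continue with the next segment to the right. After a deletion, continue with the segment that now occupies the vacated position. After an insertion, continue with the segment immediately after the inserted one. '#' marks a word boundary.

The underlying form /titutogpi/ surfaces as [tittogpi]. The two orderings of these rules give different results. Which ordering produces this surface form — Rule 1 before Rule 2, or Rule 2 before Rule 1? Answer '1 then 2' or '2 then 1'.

2 then 1

Order 1 then 2:
  1 Intervocalic Voicing: [titutogpi] → [tidudogpi]
  2 Syncope: [tidudogpi] → [tiddogpi]
  result: [tiddogpi]
Order 2 then 1:
  2 Syncope: [titutogpi] → [tittogpi]
  1 Intervocalic Voicing: no change — [tittogpi]
  result: [tittogpi]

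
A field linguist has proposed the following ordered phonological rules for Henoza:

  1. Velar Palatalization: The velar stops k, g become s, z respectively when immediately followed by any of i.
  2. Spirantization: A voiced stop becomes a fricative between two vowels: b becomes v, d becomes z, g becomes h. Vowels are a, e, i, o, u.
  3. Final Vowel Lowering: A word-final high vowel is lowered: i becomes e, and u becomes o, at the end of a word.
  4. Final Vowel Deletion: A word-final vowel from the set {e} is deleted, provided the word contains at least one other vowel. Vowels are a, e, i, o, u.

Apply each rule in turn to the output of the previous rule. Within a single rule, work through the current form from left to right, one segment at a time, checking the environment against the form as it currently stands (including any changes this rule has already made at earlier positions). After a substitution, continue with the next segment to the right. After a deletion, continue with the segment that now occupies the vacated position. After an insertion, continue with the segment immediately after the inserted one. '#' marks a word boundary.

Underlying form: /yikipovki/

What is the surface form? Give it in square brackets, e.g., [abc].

[yisipovs]

1 Velar Palatalization: [yikipovki] → [yisipovsi]
2 Spirantization: no change — [yisipovsi]
3 Final Vowel Lowering: [yisipovsi] → [yisipovse]
4 Final Vowel Deletion: [yisipovse] → [yisipovs]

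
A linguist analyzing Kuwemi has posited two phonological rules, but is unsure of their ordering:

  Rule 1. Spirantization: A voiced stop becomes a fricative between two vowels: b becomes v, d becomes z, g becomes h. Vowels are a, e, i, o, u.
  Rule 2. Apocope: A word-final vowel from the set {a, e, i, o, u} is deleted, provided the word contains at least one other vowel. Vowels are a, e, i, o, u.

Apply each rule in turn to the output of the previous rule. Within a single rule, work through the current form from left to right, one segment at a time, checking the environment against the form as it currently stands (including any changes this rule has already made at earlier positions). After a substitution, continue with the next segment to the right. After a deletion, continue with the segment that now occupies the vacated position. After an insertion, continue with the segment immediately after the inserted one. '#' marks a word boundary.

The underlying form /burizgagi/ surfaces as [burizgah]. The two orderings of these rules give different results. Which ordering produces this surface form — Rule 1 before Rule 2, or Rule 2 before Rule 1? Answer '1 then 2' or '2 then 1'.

Order 1 then 2:
  1 Spirantization: [burizgagi] → [burizgahi]
  2 Apocope: [burizgahi] → [burizgah]
  result: [burizgah]
Order 2 then 1:
  2 Apocope: [burizgagi] → [burizgag]
  1 Spirantization: no change — [burizgag]
  result: [burizgag]

1 then 2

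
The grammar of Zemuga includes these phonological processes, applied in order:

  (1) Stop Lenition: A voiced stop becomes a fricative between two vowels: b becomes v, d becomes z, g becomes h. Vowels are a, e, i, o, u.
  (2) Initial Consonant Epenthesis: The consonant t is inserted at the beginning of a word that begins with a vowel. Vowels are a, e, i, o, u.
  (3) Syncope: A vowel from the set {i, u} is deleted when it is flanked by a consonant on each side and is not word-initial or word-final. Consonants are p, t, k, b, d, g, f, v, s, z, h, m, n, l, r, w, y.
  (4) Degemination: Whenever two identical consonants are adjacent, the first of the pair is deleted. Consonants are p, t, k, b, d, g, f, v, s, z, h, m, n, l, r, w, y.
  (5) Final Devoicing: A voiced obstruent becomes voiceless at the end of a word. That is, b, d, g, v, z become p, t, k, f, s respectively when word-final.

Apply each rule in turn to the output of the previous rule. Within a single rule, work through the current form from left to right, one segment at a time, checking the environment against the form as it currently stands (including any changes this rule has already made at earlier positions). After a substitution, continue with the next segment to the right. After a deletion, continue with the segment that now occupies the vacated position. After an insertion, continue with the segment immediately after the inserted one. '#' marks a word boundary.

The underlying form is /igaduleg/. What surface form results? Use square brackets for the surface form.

[thazlek]

(1) Stop Lenition: [igaduleg] → [ihazuleg]
(2) Initial Consonant Epenthesis: [ihazuleg] → [tihazuleg]
(3) Syncope: [tihazuleg] → [thazleg]
(4) Degemination: no change — [thazleg]
(5) Final Devoicing: [thazleg] → [thazlek]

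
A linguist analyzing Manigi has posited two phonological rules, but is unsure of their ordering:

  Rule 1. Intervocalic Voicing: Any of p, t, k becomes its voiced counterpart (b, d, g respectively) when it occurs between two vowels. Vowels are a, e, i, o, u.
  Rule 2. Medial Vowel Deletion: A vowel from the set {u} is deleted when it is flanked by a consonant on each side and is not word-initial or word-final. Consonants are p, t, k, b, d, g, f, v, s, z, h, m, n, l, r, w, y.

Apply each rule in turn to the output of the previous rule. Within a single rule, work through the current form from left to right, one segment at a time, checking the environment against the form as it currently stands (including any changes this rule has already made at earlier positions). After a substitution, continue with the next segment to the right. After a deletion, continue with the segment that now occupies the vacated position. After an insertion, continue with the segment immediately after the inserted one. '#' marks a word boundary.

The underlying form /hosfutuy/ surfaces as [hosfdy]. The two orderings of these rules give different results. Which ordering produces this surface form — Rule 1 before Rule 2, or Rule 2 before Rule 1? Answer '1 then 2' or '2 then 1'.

1 then 2

Order 1 then 2:
  1 Intervocalic Voicing: [hosfutuy] → [hosfuduy]
  2 Medial Vowel Deletion: [hosfuduy] → [hosfdy]
  result: [hosfdy]
Order 2 then 1:
  2 Medial Vowel Deletion: [hosfutuy] → [hosfty]
  1 Intervocalic Voicing: no change — [hosfty]
  result: [hosfty]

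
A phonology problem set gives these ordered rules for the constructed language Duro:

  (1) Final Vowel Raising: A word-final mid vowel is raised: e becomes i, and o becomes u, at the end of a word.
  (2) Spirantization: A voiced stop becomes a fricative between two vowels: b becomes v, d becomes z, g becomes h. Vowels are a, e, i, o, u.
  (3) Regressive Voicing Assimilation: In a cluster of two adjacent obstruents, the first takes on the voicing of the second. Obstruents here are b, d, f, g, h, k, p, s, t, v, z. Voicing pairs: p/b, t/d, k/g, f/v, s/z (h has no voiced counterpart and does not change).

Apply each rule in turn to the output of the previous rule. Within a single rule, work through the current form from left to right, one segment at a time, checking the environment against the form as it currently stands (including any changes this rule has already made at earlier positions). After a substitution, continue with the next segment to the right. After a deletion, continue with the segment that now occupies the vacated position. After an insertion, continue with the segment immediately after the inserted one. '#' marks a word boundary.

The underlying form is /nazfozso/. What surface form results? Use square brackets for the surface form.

[nasfossu]

(1) Final Vowel Raising: [nazfozso] → [nazfozsu]
(2) Spirantization: no change — [nazfozsu]
(3) Regressive Voicing Assimilation: [nazfozsu] → [nasfossu]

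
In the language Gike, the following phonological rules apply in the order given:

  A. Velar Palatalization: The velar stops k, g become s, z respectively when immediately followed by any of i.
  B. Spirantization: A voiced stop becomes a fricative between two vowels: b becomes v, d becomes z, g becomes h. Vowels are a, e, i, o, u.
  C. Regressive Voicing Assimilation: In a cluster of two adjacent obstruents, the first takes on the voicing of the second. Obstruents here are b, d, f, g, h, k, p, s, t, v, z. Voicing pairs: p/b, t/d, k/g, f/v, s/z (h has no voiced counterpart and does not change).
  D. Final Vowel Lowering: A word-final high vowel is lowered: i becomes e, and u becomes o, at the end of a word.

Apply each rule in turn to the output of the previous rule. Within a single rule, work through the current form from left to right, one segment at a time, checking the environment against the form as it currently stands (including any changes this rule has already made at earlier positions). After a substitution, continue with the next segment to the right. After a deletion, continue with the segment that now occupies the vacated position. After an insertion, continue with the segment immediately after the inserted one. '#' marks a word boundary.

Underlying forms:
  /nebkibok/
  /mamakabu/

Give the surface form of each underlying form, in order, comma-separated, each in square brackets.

[nepsivok], [mamakavo]

/nebkibok/:
  A Velar Palatalization: [nebkibok] → [nebsibok]
  B Spirantization: [nebsibok] → [nebsivok]
  C Regressive Voicing Assimilation: [nebsivok] → [nepsivok]
  D Final Vowel Lowering: no change — [nepsivok]
/mamakabu/:
  A Velar Palatalization: no change — [mamakabu]
  B Spirantization: [mamakabu] → [mamakavu]
  C Regressive Voicing Assimilation: no change — [mamakavu]
  D Final Vowel Lowering: [mamakavu] → [mamakavo]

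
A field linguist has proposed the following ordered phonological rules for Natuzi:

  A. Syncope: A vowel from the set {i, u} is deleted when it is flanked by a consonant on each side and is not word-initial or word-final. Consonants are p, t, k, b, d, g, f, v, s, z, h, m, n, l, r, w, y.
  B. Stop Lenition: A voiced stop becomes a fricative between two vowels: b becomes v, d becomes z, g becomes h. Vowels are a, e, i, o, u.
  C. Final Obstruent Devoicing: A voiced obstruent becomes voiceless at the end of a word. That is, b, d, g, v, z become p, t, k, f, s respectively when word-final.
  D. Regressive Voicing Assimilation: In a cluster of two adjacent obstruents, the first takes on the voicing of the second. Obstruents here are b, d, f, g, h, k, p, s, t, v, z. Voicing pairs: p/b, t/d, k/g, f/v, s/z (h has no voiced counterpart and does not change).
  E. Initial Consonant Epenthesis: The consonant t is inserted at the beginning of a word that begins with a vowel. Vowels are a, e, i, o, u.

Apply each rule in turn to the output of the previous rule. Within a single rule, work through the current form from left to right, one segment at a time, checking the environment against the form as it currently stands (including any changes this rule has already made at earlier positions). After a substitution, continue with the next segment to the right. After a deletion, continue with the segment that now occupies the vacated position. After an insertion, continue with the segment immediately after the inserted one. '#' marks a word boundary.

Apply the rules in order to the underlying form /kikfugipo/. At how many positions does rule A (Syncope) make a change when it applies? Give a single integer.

A Syncope: [kikfugipo] → [kkfgpo]
B Stop Lenition: no change — [kkfgpo]
C Final Obstruent Devoicing: no change — [kkfgpo]
D Regressive Voicing Assimilation: [kkfgpo] → [kkvkpo]
E Initial Consonant Epenthesis: no change — [kkvkpo]
Rule A changed 3 position(s).

3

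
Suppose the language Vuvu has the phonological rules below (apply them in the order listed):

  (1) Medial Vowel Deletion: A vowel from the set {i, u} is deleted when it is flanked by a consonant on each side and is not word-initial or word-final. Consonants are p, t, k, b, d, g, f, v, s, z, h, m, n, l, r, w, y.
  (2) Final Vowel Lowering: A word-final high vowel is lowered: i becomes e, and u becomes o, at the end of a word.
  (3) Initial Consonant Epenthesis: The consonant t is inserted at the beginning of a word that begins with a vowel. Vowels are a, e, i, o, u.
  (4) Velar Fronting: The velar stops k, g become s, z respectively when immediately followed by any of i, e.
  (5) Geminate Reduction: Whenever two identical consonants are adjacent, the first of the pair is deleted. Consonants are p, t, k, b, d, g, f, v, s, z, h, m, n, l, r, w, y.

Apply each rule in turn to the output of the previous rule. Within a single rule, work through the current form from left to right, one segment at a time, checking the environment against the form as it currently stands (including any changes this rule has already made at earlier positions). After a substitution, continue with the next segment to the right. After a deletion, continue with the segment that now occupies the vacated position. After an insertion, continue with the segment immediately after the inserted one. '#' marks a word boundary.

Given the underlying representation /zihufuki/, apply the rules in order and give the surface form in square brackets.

[zhfse]

(1) Medial Vowel Deletion: [zihufuki] → [zhfki]
(2) Final Vowel Lowering: [zhfki] → [zhfke]
(3) Initial Consonant Epenthesis: no change — [zhfke]
(4) Velar Fronting: [zhfke] → [zhfse]
(5) Geminate Reduction: no change — [zhfse]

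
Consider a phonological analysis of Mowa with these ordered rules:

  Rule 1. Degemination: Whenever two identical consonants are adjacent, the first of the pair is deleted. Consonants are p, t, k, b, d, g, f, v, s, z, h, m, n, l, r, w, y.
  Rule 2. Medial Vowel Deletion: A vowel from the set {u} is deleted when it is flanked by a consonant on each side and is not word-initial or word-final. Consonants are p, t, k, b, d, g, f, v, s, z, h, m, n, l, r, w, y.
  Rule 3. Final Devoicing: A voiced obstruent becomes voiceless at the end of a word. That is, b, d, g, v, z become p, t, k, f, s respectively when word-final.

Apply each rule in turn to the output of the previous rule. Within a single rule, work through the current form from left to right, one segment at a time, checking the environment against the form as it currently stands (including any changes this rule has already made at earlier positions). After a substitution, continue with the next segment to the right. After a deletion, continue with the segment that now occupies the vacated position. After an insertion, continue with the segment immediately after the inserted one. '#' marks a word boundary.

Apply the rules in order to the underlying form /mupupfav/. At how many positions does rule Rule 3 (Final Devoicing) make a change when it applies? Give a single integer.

Rule 1 Degemination: no change — [mupupfav]
Rule 2 Medial Vowel Deletion: [mupupfav] → [mppfav]
Rule 3 Final Devoicing: [mppfav] → [mppfaf]
Rule Rule 3 changed 1 position(s).

1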